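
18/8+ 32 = 137/4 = 34.25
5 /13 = 0.38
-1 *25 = -25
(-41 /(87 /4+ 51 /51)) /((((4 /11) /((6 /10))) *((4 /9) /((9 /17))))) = -109593 /30940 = -3.54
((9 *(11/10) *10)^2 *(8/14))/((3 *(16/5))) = 16335/28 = 583.39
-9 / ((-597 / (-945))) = -2835 / 199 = -14.25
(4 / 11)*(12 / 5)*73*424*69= 102513024 / 55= 1863873.16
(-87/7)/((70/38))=-1653/245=-6.75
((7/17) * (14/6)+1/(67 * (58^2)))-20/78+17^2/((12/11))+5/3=9985350643/37358061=267.29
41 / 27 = 1.52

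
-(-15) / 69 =5 / 23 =0.22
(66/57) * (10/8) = 55/38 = 1.45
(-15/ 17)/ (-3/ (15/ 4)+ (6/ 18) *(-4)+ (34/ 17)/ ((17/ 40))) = -225/ 656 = -0.34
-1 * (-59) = 59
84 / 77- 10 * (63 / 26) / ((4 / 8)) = -6774 / 143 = -47.37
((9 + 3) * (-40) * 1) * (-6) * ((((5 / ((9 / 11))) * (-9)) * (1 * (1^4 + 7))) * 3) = -3801600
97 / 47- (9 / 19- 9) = 9457 / 893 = 10.59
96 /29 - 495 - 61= -16028 /29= -552.69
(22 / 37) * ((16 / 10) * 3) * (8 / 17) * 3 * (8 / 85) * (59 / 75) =0.30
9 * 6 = 54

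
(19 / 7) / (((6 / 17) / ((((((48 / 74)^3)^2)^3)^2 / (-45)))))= -0.00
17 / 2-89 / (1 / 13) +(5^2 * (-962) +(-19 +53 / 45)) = -2269469 / 90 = -25216.32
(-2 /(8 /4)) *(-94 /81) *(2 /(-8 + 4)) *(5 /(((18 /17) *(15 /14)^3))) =-1096228 /492075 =-2.23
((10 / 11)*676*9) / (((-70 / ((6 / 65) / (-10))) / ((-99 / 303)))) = -4212 / 17675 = -0.24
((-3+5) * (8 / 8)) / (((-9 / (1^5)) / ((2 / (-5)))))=4 / 45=0.09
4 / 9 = 0.44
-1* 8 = -8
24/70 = 12/35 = 0.34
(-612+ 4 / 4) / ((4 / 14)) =-2138.50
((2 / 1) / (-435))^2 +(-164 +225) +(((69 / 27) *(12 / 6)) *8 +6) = 6805093 / 63075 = 107.89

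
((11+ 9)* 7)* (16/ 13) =2240/ 13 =172.31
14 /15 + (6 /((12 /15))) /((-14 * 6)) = 709 /840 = 0.84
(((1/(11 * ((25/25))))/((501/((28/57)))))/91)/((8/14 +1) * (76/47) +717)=1316/966718617579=0.00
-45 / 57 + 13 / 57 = -32 / 57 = -0.56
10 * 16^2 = 2560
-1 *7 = -7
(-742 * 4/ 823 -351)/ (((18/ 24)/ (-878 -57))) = 1091485340/ 2469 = 442075.88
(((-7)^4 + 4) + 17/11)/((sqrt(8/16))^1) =26472*sqrt(2)/11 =3403.37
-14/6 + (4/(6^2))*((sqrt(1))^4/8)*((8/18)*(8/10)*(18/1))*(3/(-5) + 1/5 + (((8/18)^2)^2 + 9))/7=-22978063/10333575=-2.22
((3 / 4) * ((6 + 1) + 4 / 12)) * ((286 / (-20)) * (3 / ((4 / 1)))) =-4719 / 80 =-58.99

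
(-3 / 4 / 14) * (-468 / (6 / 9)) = 1053 / 28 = 37.61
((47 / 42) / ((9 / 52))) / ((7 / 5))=6110 / 1323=4.62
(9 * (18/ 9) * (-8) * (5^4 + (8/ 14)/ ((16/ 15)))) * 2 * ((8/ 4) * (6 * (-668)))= 10108817280/ 7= 1444116754.29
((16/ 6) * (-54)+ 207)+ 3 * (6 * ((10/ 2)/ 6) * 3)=108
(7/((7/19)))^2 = 361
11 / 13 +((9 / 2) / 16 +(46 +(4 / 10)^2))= 491789 / 10400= 47.29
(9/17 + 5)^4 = 78074896/83521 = 934.79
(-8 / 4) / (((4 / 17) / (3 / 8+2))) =-323 / 16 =-20.19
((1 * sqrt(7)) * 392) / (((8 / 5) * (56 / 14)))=245 * sqrt(7) / 4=162.05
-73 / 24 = -3.04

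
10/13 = 0.77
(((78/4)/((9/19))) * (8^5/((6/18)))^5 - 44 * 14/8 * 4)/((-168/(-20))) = 944803862227729917904157950/21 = 44990660106082377043055140.00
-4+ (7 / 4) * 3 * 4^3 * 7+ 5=2353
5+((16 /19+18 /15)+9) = 1524 /95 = 16.04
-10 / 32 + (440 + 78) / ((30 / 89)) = 368741 / 240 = 1536.42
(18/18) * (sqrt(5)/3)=sqrt(5)/3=0.75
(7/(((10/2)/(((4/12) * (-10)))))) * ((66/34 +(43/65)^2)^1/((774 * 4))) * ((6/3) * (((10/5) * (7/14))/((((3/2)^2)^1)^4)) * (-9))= 153088768/60790453425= 0.00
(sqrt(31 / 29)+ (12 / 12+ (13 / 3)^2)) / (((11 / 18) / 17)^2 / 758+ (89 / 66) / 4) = 195184242 * sqrt(899) / 1908231349+ 3860310564 / 65801081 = 61.73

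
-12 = -12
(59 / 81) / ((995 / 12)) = 236 / 26865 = 0.01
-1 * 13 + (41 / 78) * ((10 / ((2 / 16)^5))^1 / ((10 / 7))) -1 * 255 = 4691756 / 39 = 120301.44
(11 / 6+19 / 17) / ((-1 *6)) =-301 / 612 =-0.49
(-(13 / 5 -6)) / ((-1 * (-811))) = 17 / 4055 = 0.00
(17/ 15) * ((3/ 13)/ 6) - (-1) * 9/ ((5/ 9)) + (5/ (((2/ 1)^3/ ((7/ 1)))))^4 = 382.61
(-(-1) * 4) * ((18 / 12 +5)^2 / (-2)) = -169 / 2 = -84.50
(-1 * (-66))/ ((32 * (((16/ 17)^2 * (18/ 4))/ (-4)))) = -3179/ 1536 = -2.07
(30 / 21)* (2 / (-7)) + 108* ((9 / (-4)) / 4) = -11987 / 196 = -61.16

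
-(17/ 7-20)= 123/ 7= 17.57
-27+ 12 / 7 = -177 / 7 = -25.29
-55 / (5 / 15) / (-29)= 165 / 29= 5.69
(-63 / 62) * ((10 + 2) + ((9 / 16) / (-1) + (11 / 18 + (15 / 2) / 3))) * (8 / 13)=-14665 / 1612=-9.10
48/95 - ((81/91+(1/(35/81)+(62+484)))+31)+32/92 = -115195317/198835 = -579.35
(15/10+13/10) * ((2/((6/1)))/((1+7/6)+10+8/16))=7/95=0.07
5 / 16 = 0.31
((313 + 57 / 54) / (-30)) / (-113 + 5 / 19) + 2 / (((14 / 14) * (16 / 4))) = 685747 / 1156680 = 0.59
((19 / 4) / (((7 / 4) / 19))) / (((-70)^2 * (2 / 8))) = 361 / 8575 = 0.04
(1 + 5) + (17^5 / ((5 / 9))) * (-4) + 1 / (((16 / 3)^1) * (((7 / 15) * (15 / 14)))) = -408918561 / 40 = -10222964.02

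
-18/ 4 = -9/ 2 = -4.50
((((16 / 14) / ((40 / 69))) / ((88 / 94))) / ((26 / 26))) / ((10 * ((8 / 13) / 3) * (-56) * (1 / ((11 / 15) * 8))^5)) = -13167998272 / 103359375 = -127.40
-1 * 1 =-1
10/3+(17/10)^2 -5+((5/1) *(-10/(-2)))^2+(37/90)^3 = 456567463/729000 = 626.29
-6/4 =-3/2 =-1.50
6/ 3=2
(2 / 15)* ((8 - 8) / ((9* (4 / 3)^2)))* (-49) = 0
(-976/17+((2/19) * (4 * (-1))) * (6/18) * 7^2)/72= -7787/8721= -0.89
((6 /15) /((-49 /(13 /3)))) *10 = -52 /147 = -0.35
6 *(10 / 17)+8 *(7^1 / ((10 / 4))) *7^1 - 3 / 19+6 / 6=260292 / 1615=161.17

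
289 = 289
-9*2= -18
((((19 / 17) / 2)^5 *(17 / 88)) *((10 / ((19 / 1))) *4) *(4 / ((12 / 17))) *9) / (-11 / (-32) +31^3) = 1954815 / 51520434889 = 0.00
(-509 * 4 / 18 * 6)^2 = 4145296 / 9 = 460588.44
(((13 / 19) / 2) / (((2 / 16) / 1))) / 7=52 / 133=0.39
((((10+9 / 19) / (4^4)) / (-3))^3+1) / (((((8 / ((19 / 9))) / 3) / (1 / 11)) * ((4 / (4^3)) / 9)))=3107015082089 / 299800461312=10.36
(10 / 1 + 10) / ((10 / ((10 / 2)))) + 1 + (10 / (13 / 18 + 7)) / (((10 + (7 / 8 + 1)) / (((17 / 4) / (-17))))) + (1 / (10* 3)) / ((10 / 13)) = 8728033 / 792300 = 11.02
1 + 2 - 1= 2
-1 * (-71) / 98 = 71 / 98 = 0.72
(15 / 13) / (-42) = -5 / 182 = -0.03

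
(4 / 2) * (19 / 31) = 1.23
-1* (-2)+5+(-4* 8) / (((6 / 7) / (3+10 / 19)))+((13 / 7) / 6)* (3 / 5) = -496609 / 3990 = -124.46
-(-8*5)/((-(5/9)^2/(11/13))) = -7128/65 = -109.66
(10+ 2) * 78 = 936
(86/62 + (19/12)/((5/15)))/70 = 761/8680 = 0.09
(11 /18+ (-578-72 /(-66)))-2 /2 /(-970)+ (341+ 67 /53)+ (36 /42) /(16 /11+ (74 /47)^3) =-472053423763049 /2018419423020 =-233.87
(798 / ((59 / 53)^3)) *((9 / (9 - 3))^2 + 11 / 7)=908000823 / 410758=2210.55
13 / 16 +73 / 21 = 1441 / 336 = 4.29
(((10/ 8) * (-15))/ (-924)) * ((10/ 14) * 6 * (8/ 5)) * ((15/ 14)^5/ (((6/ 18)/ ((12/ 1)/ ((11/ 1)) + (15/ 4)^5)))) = 437.73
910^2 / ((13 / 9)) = 573300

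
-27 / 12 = -9 / 4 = -2.25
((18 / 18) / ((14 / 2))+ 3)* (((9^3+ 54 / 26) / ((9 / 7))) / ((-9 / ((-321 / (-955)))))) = -828608 / 12415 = -66.74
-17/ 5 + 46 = 213/ 5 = 42.60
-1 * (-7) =7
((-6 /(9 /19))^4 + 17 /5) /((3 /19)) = 198114083 /1215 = 163056.86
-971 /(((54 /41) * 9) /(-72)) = 159244 /27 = 5897.93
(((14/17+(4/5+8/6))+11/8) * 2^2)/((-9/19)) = -167903/4590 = -36.58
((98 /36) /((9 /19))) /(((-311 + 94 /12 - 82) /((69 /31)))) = -21413 /644769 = -0.03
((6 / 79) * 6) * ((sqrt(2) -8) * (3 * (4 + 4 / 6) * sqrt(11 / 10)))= 252 * sqrt(110) * (-8 + sqrt(2)) / 395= -44.07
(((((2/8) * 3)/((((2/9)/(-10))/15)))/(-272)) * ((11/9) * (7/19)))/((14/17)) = 2475/2432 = 1.02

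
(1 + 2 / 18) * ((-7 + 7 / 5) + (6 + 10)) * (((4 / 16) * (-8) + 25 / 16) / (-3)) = 91 / 54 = 1.69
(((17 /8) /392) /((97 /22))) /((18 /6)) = 187 /456288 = 0.00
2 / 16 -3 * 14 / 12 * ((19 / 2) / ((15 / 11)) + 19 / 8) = -7817 / 240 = -32.57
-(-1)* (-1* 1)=-1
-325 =-325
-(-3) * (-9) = -27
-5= -5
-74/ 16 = -37/ 8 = -4.62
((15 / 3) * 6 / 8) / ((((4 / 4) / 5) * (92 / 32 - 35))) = -150 / 257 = -0.58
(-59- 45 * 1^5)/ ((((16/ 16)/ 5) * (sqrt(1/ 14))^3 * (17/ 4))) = -29120 * sqrt(14)/ 17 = -6409.24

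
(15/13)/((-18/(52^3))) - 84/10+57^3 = 2642569/15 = 176171.27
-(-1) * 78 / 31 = 78 / 31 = 2.52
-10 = -10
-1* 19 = -19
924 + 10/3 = 2782/3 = 927.33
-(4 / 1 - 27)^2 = -529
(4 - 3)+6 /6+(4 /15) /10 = 152 /75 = 2.03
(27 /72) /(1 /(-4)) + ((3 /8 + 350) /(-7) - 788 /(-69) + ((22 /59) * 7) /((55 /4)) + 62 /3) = -7324407 /379960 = -19.28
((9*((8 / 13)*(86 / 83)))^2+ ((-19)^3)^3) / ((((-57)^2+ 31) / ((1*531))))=-39897879528209782725 / 763742096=-52239990092.43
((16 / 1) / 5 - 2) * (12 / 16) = 9 / 10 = 0.90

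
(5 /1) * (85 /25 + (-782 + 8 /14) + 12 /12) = -27196 /7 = -3885.14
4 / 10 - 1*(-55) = 277 / 5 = 55.40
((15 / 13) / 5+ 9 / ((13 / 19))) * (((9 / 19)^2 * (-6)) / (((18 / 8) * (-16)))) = 2349 / 4693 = 0.50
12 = 12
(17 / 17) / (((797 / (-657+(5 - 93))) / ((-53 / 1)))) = 39485 / 797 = 49.54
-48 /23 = -2.09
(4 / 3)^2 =16 / 9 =1.78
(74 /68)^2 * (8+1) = 12321 /1156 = 10.66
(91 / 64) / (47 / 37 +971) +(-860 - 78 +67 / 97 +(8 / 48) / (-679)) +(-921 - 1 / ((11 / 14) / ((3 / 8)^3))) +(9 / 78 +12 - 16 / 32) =-25536680501357 / 13827830016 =-1846.76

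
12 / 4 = 3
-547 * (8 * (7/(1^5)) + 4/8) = -61811/2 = -30905.50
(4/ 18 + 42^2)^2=252110884/ 81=3112480.05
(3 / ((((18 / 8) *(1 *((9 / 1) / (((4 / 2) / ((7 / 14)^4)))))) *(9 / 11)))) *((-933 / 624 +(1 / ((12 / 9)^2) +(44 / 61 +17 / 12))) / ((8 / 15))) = 2523290 / 192699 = 13.09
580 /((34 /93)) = 26970 /17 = 1586.47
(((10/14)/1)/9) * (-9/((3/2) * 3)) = -10/63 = -0.16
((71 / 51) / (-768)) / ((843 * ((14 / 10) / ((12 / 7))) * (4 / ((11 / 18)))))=-0.00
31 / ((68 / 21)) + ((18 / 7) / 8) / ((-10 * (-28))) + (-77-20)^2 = 1255307633 / 133280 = 9418.57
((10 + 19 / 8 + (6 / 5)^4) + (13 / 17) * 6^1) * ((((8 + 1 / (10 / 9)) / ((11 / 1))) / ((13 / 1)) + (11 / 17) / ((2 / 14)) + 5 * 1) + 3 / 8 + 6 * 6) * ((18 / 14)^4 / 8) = 47453856823599327 / 158761803200000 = 298.90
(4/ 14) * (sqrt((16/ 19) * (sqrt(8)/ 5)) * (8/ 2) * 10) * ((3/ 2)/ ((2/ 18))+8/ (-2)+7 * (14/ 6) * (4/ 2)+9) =9824 * 2^(3/ 4) * sqrt(95)/ 399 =403.60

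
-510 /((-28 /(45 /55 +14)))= 41565 /154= 269.90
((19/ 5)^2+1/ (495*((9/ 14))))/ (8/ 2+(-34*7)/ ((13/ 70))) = -4182373/ 369943200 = -0.01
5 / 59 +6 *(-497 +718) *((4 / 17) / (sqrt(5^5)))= 5 / 59 +312 *sqrt(5) / 125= 5.67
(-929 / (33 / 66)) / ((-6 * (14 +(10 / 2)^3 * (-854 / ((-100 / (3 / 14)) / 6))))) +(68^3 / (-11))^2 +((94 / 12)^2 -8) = 9869743702645381 / 12079188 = 817086686.84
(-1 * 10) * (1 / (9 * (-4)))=5 / 18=0.28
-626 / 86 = -313 / 43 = -7.28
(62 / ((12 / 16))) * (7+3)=2480 / 3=826.67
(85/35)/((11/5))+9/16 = 2053/1232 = 1.67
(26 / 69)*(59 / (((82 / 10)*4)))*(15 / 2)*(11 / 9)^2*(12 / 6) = 2320175 / 152766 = 15.19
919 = 919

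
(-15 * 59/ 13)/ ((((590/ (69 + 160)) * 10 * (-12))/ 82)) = 9389/ 520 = 18.06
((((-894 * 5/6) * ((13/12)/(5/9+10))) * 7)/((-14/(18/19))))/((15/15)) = 52299/1444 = 36.22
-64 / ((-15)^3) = 64 / 3375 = 0.02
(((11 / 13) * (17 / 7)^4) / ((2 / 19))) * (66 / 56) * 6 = 1728133011 / 873964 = 1977.35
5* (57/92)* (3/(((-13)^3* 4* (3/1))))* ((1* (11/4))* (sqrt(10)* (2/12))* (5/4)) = -5225* sqrt(10)/25871872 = -0.00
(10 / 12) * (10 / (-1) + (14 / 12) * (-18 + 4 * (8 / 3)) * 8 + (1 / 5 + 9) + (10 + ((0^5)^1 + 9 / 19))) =-50249 / 1026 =-48.98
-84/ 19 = -4.42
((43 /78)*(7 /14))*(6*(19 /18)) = 817 /468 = 1.75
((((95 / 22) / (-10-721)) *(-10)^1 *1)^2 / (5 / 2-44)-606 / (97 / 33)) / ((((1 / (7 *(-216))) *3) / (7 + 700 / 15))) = 2902820059448205792 / 520558989731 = 5576351.80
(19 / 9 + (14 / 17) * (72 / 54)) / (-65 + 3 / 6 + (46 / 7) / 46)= -6874 / 137853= -0.05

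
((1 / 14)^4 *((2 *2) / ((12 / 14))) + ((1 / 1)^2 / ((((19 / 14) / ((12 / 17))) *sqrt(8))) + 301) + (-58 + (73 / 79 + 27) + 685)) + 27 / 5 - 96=42 *sqrt(2) / 323 + 2813722691 / 3251640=865.51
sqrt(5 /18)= sqrt(10) /6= 0.53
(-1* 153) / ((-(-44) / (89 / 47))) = -13617 / 2068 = -6.58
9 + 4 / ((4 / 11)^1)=20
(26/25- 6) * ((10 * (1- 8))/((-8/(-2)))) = 434/5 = 86.80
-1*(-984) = 984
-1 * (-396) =396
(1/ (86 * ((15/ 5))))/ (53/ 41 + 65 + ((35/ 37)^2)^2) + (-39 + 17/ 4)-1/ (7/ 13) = -681684280092761/ 18621648745476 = -36.61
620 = 620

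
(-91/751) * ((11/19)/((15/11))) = -11011/214035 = -0.05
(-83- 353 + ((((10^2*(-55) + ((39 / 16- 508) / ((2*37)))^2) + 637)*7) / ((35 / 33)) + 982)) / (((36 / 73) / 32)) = -1776188377647 / 876160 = -2027242.03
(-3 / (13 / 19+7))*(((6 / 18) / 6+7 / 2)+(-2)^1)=-133 / 219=-0.61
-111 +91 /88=-109.97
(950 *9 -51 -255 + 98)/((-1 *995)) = -8342/995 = -8.38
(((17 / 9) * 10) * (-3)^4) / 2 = 765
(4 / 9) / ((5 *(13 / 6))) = 0.04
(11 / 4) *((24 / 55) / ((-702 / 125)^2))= 3125 / 82134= 0.04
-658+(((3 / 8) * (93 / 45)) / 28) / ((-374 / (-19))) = -275622451 / 418880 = -658.00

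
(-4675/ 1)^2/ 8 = 21855625/ 8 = 2731953.12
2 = 2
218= 218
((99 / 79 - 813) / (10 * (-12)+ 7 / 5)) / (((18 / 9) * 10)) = 16032 / 46847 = 0.34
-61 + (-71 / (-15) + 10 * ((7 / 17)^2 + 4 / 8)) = -214891 / 4335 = -49.57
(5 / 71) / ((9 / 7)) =35 / 639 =0.05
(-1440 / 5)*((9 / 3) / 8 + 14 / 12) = -444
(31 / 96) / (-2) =-0.16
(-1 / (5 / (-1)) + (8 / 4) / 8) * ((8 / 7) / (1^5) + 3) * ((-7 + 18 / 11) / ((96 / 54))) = -138591 / 24640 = -5.62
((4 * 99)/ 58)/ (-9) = -22/ 29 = -0.76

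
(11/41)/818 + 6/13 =201371/435994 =0.46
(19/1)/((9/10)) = 21.11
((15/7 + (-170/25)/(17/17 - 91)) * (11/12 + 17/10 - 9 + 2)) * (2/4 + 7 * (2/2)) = -459461/6300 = -72.93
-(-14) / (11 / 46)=644 / 11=58.55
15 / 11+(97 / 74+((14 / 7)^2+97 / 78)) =125683 / 15873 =7.92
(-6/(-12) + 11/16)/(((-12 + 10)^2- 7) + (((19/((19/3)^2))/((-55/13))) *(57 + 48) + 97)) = 3971/275024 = 0.01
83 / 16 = 5.19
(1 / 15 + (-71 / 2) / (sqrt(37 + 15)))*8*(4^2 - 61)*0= 0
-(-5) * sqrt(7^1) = 5 * sqrt(7) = 13.23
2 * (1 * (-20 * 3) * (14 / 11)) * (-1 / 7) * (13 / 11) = 3120 / 121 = 25.79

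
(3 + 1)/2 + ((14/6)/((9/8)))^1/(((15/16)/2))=2602/405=6.42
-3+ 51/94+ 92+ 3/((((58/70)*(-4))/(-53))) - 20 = 640701/5452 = 117.52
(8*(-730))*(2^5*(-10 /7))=1868800 /7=266971.43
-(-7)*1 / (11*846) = 7 / 9306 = 0.00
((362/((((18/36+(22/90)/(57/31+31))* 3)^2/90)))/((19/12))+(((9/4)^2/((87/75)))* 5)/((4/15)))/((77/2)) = 6098380502367375/26201776507808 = 232.75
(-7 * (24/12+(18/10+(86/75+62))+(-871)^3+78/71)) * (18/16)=36945651684207/7100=5203612913.27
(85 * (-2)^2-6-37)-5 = 292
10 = 10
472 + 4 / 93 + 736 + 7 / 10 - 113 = 1019041 / 930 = 1095.74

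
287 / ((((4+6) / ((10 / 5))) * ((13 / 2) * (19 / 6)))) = 3444 / 1235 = 2.79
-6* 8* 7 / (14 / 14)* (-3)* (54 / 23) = 54432 / 23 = 2366.61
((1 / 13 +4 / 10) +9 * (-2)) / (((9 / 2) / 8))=-18224 / 585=-31.15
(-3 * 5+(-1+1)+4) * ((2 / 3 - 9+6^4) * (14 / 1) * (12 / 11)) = -216328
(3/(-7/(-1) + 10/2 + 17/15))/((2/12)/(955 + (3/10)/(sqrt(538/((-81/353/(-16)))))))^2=2088585 * sqrt(189914)/37413058 + 22447538534219049/2993044640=7499925.34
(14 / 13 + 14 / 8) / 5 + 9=2487 / 260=9.57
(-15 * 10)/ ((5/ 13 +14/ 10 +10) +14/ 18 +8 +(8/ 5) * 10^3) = -87750/ 948029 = -0.09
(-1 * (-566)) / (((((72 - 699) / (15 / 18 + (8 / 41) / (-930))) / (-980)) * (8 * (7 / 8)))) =83907236 / 796917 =105.29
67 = 67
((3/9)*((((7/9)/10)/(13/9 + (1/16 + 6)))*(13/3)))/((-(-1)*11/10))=1456/107019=0.01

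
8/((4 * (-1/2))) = -4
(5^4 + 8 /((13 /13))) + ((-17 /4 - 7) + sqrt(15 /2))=sqrt(30) /2 + 2487 /4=624.49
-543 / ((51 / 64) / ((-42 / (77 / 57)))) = 3961728 / 187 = 21185.71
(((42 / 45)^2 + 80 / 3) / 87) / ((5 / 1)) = 6196 / 97875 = 0.06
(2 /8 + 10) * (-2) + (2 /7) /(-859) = -246537 /12026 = -20.50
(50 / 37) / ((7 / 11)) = 550 / 259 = 2.12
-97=-97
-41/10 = -4.10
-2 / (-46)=1 / 23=0.04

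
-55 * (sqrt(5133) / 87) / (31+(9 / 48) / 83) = -73040 * sqrt(5133) / 3581877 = -1.46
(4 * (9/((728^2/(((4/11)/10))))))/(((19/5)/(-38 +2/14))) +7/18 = 339201419/872287416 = 0.39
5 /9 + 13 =122 /9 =13.56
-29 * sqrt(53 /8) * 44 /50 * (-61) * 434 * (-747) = -3154284441 * sqrt(106) /25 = -1299013838.56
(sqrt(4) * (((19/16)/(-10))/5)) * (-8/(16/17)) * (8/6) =323/600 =0.54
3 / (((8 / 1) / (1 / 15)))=1 / 40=0.02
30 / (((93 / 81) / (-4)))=-3240 / 31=-104.52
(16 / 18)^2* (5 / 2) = 1.98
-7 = -7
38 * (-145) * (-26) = 143260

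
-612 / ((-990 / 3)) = 102 / 55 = 1.85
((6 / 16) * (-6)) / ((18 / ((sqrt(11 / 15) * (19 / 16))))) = -19 * sqrt(165) / 1920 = -0.13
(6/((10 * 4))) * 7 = 21/20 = 1.05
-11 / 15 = -0.73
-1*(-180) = 180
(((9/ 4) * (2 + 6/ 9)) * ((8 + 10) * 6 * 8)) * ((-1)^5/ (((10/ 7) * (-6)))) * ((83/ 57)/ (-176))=-5229/ 1045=-5.00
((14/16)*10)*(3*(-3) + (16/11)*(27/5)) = -441/44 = -10.02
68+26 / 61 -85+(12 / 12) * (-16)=-1987 / 61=-32.57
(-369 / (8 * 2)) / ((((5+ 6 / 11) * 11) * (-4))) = 369 / 3904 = 0.09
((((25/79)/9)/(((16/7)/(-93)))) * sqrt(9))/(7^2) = -775/8848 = -0.09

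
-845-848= -1693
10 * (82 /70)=82 /7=11.71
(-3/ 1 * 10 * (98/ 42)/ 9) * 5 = -350/ 9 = -38.89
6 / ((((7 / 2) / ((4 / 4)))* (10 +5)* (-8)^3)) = -0.00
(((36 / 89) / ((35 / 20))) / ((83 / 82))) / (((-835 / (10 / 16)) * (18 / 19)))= -1558 / 8635403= -0.00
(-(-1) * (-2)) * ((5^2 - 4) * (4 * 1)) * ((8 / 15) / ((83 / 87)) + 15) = -1084776 / 415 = -2613.92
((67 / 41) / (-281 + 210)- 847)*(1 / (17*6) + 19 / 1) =-2390480638 / 148461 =-16101.74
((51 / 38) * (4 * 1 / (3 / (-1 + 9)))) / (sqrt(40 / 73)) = 68 * sqrt(730) / 95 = 19.34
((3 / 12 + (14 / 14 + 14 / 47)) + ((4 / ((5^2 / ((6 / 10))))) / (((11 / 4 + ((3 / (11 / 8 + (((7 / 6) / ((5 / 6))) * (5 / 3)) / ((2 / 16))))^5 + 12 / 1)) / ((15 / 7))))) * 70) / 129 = 1201432553577555943 / 61401066609767318540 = 0.02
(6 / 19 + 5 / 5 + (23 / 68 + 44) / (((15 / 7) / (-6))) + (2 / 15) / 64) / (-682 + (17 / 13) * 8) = 0.18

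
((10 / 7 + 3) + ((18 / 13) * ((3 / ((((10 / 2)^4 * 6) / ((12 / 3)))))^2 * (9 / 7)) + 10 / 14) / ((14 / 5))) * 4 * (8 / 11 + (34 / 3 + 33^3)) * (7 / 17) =368686214208558 / 1329453125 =277321.71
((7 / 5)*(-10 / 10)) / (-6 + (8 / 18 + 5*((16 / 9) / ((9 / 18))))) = -63 / 550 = -0.11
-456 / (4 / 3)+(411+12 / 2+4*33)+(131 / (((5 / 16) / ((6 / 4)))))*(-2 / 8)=249 / 5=49.80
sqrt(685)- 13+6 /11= -137 /11+sqrt(685)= 13.72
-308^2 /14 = -6776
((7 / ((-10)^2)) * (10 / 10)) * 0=0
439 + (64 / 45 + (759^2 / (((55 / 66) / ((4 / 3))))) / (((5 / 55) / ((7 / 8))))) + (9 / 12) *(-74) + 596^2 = 830452349 / 90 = 9227248.32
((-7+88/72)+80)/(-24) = -167/54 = -3.09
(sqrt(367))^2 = 367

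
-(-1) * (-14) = -14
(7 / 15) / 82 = 7 / 1230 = 0.01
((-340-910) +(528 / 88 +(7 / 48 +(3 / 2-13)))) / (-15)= 60257 / 720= 83.69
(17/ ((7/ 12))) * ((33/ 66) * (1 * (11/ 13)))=1122/ 91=12.33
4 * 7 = 28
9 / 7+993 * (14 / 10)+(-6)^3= 41142 / 35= 1175.49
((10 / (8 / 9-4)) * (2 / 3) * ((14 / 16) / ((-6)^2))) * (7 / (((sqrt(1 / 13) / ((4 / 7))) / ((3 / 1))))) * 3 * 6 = -45 * sqrt(13) / 4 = -40.56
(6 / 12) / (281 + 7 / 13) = 13 / 7320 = 0.00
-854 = -854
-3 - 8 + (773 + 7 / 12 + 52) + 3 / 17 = 166211 / 204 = 814.76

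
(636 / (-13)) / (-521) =636 / 6773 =0.09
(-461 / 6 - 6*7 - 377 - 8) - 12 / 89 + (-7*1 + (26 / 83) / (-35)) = -792663469 / 1551270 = -510.98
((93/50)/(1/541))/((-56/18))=-452817/1400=-323.44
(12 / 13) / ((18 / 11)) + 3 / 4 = 205 / 156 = 1.31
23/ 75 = 0.31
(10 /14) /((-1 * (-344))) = 5 /2408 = 0.00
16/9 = 1.78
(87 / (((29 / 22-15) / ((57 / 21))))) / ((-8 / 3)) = 54549 / 8428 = 6.47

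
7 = 7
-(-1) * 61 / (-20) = -61 / 20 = -3.05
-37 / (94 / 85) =-3145 / 94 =-33.46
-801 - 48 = -849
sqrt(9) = 3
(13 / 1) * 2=26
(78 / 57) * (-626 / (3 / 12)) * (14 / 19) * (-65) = 59244640 / 361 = 164112.58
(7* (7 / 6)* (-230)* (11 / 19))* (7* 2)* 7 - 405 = -6097615 / 57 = -106975.70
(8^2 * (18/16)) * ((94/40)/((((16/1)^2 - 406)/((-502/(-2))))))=-35391/125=-283.13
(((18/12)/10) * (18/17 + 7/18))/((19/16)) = 886/4845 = 0.18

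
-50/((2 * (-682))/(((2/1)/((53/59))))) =1475/18073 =0.08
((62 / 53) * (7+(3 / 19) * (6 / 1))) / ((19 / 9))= 84258 / 19133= 4.40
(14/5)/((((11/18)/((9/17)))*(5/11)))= 2268/425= 5.34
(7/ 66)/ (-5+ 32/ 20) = -0.03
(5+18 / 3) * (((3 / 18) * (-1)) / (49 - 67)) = 11 / 108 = 0.10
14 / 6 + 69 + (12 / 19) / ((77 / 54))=71.78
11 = 11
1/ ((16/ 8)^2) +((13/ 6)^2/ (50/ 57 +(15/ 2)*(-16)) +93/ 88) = 567977/ 448140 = 1.27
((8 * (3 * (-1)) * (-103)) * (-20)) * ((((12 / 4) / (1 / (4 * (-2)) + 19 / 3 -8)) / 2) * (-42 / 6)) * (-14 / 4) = 43606080 / 43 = 1014094.88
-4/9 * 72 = -32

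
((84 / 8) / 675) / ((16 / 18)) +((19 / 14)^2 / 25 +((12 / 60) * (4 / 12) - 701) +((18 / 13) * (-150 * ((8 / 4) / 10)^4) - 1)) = -536742163 / 764400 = -702.17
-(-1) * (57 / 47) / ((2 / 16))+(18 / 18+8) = 879 / 47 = 18.70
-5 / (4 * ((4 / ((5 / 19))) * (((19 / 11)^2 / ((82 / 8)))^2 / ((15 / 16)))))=-0.91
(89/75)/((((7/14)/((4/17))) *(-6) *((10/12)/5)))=-712/1275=-0.56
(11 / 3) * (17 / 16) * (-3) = -187 / 16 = -11.69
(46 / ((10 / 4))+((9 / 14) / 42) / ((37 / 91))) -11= 38527 / 5180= 7.44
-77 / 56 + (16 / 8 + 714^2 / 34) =119957 / 8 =14994.62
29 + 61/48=1453/48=30.27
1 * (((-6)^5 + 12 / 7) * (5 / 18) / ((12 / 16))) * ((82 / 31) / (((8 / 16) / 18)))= -59499200 / 217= -274189.86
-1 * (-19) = 19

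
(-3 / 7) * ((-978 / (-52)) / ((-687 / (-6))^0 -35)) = 1467 / 6188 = 0.24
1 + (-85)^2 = 7226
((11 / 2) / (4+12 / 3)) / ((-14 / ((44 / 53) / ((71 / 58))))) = -3509 / 105364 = -0.03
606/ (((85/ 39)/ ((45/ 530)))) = 106353/ 4505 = 23.61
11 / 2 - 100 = -189 / 2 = -94.50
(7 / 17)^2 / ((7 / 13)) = 91 / 289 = 0.31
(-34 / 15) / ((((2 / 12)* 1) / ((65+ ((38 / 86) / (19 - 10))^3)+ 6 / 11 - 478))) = 5609.38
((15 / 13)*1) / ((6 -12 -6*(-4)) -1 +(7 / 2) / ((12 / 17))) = 0.05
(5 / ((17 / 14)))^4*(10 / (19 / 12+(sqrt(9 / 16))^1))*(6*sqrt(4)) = 1234800000 / 83521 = 14784.31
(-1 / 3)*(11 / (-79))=0.05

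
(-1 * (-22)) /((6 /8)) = 88 /3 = 29.33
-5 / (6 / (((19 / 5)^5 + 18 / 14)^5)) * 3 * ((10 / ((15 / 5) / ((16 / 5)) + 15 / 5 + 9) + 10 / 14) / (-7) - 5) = 8337968144892584798855147580260761794016 / 2032201302051544189453125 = 4102924319788228.78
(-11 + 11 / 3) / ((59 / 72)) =-528 / 59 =-8.95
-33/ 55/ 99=-1/ 165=-0.01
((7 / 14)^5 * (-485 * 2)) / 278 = -485 / 4448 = -0.11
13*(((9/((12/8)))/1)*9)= 702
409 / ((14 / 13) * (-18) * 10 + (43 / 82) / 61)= -26595634 / 12604481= -2.11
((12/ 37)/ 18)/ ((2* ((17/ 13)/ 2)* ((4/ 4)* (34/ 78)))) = 338/ 10693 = 0.03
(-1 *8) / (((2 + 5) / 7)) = -8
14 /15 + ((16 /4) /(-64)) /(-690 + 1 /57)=8810551 /9438960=0.93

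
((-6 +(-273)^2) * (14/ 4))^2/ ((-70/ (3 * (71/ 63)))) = -131437034853/ 40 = -3285925871.32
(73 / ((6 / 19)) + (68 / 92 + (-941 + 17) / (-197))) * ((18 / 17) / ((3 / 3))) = 1135077 / 4531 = 250.51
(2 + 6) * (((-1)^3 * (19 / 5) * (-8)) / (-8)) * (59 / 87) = -8968 / 435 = -20.62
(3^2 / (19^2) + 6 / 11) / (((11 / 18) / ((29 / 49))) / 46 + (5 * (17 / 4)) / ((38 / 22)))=27193590 / 587608307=0.05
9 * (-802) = -7218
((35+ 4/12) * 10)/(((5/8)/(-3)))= -1696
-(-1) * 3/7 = 0.43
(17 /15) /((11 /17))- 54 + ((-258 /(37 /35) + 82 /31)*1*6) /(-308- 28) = -63507029 /1324785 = -47.94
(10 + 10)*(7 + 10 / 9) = 1460 / 9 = 162.22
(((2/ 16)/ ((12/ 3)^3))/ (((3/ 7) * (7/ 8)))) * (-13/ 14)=-13/ 2688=-0.00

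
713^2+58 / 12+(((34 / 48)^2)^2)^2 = 55959416398781569 / 110075314176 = 508373.90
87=87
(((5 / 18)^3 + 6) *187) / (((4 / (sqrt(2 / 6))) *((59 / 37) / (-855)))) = -23082579685 *sqrt(3) / 458784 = -87143.84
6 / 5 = 1.20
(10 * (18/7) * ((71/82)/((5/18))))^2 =529184016/82369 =6424.55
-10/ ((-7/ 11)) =110/ 7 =15.71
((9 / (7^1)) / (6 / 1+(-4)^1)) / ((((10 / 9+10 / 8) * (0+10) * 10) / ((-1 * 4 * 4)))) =-648 / 14875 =-0.04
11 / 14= 0.79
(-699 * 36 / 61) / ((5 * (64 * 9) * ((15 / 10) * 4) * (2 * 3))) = -233 / 58560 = -0.00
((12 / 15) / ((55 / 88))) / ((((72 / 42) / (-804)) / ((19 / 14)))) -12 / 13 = -265084 / 325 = -815.64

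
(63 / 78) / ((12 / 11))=77 / 104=0.74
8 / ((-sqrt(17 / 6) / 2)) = -16 * sqrt(102) / 17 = -9.51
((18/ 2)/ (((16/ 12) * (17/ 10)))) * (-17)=-67.50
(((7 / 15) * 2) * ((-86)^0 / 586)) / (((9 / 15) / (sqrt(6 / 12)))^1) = 7 * sqrt(2) / 5274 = 0.00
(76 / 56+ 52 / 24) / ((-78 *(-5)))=37 / 4095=0.01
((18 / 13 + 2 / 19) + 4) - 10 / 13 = 1166 / 247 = 4.72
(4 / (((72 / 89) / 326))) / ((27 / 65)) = 942955 / 243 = 3880.47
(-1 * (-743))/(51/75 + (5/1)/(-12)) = 222900/79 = 2821.52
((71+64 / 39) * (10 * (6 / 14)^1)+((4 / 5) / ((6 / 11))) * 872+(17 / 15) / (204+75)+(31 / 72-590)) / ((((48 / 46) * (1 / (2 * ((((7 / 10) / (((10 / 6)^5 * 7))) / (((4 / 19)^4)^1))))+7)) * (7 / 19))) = 520885221016139619 / 1426055803739840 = 365.26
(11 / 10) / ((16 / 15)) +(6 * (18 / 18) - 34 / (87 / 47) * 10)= -491785 / 2784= -176.65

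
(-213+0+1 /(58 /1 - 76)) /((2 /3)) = -3835 /12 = -319.58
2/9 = 0.22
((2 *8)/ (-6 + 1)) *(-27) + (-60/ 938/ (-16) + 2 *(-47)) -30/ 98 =-1037707/ 131320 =-7.90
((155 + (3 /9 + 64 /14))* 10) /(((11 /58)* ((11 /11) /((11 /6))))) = 973820 /63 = 15457.46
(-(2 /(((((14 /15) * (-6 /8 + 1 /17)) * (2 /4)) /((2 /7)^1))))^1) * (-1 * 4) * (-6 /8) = 12240 /2303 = 5.31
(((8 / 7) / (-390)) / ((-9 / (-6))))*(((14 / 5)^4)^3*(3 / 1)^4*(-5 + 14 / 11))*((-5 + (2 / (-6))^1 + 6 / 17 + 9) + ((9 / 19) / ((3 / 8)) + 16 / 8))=56241073799763492864 / 56383056640625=997481.82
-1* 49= -49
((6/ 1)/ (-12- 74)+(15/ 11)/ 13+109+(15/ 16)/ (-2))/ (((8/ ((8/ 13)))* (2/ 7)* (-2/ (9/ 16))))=-8.22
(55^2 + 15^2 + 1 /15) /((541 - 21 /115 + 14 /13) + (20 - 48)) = 14576549 /2304816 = 6.32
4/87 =0.05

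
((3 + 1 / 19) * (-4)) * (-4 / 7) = 928 / 133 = 6.98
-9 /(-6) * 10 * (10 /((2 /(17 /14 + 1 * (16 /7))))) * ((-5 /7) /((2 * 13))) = -375 /52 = -7.21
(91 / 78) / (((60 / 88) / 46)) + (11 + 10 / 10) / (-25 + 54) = 103258 / 1305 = 79.12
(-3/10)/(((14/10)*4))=-3/56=-0.05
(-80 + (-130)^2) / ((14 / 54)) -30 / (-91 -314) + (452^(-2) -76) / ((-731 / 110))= 53869865936389 / 830189304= 64888.65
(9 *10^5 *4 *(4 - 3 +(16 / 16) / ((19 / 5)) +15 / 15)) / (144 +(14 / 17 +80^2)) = 1315800000 / 1056989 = 1244.86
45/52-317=-16439/52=-316.13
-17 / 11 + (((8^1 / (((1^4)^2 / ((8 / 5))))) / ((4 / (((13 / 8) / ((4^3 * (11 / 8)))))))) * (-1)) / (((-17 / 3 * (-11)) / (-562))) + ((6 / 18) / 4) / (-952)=-6999821 / 6911520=-1.01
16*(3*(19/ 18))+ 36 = 86.67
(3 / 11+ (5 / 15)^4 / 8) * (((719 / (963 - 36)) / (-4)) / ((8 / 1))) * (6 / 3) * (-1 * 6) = 1405645 / 17620416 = 0.08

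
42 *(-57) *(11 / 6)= -4389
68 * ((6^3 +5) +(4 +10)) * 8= 127840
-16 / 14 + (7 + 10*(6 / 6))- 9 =48 / 7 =6.86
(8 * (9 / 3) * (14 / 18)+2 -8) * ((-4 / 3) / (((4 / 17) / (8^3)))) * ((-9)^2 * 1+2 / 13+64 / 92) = -8094493696 / 2691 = -3007987.25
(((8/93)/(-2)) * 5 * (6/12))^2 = 100/8649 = 0.01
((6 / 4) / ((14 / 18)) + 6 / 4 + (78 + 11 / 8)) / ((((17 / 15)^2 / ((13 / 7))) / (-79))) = -1071494775 / 113288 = -9458.15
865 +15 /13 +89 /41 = 462817 /533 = 868.32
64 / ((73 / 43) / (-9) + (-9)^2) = 12384 / 15637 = 0.79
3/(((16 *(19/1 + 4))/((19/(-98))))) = -57/36064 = -0.00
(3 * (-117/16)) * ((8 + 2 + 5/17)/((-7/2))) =8775/136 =64.52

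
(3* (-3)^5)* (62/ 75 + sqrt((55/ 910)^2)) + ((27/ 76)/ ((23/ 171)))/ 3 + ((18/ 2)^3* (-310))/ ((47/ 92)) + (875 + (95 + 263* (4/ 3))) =-13034803529707/ 29511300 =-441688.56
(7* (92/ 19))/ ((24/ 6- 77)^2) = 644/ 101251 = 0.01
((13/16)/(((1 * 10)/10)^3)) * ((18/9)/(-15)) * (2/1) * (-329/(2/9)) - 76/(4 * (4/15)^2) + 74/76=82933/1520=54.56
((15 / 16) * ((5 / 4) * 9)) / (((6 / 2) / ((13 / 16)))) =2925 / 1024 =2.86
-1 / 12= -0.08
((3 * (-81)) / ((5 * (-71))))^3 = 14348907 / 44738875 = 0.32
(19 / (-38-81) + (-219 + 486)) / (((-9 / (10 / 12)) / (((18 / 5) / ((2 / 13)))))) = -206401 / 357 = -578.15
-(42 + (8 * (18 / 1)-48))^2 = -19044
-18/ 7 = -2.57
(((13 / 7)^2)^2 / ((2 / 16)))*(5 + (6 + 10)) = 685464 / 343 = 1998.44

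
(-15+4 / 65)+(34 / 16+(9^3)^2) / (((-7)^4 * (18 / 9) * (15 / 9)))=128508319 / 2497040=51.46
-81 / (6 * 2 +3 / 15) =-405 / 61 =-6.64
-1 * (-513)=513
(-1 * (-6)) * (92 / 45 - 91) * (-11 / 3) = 88066 / 45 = 1957.02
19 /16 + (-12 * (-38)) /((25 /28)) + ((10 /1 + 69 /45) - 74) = 539329 /1200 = 449.44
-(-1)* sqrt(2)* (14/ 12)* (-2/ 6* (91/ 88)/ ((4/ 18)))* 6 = -1911* sqrt(2)/ 176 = -15.36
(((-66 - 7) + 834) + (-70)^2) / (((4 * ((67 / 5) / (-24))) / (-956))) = 162357480 / 67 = 2423245.97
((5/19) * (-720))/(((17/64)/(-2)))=460800/323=1426.63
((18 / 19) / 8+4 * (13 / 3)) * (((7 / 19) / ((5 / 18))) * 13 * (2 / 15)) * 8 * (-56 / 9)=-162215872 / 81225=-1997.12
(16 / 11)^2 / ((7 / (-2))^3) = -2048 / 41503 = -0.05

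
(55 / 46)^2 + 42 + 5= 102477 / 2116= 48.43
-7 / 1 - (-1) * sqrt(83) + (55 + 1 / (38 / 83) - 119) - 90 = -6035 / 38 + sqrt(83) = -149.71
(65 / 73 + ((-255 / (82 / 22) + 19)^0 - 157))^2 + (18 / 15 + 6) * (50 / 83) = 10643375747 / 442307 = 24063.32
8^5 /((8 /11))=45056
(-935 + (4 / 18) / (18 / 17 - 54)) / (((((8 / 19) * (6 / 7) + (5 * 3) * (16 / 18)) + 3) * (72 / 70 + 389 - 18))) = -3525480077 / 23417877870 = -0.15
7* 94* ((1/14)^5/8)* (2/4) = 47/614656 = 0.00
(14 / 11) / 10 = 7 / 55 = 0.13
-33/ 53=-0.62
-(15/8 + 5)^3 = -166375/512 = -324.95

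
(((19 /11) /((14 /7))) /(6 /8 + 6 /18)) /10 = 57 /715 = 0.08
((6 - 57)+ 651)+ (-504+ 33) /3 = 443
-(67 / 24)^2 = -7.79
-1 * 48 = -48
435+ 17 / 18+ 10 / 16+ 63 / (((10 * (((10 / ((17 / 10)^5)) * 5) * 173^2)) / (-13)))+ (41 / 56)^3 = 8074239503135136341 / 18478164600000000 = 436.96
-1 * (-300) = 300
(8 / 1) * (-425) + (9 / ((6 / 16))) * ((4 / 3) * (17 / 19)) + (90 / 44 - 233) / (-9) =-12586549 / 3762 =-3345.71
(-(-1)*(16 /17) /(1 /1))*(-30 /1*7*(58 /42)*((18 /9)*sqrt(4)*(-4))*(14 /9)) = 1039360 /153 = 6793.20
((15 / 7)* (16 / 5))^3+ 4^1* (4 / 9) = 1000816 / 3087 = 324.20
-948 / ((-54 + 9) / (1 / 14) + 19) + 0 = 948 / 611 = 1.55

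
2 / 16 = 1 / 8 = 0.12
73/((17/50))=3650/17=214.71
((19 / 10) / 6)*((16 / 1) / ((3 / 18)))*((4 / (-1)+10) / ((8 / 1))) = 114 / 5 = 22.80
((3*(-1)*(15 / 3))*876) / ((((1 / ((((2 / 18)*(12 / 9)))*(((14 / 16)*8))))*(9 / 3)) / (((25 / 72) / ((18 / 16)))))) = -1401.92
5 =5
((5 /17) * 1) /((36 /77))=385 /612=0.63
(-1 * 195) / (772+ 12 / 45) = -2925 / 11584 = -0.25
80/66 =40/33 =1.21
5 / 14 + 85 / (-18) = -275 / 63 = -4.37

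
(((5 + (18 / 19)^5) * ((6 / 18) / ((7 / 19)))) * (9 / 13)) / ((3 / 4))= 57080252 / 11859211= 4.81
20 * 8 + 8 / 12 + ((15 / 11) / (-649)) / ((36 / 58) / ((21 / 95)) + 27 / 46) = 36360885796 / 226313439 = 160.67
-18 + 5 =-13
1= 1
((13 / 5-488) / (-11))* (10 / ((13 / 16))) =77664 / 143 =543.10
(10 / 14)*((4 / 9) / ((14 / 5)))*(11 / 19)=550 / 8379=0.07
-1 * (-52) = 52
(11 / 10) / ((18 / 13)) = 143 / 180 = 0.79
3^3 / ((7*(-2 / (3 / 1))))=-81 / 14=-5.79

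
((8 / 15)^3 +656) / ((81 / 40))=17716096 / 54675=324.03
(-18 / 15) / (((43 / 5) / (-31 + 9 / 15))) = 912 / 215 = 4.24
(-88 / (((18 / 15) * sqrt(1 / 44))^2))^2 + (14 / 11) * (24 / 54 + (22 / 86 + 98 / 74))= 10249289292740 / 1417581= 7230126.03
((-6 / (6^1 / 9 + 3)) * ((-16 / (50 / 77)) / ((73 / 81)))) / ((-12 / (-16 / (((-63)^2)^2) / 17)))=64 / 287322525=0.00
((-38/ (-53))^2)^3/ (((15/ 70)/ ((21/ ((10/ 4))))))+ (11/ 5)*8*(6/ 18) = 3720894373144/ 332465416935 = 11.19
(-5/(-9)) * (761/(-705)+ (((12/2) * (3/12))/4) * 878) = 182.32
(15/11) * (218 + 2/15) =297.45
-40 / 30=-4 / 3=-1.33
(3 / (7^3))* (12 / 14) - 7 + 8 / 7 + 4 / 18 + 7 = 29660 / 21609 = 1.37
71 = 71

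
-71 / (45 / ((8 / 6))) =-284 / 135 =-2.10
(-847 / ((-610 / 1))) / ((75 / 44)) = 18634 / 22875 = 0.81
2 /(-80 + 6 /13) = -13 /517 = -0.03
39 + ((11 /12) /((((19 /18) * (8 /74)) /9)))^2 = 121659177 /23104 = 5265.72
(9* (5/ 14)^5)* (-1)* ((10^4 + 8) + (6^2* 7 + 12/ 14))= -536.58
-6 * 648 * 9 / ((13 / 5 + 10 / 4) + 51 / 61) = -7115040 / 1207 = -5894.81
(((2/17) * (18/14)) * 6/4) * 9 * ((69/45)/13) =1863/7735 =0.24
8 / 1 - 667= -659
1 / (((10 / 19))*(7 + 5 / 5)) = 19 / 80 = 0.24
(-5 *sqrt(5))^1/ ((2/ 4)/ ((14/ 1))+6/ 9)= -420 *sqrt(5)/ 59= -15.92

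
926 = 926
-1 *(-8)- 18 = -10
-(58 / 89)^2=-3364 / 7921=-0.42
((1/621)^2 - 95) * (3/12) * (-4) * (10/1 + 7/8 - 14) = -457948675/1542564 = -296.87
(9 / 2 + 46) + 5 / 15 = 305 / 6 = 50.83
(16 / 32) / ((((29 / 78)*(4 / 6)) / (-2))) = -117 / 29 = -4.03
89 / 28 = 3.18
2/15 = 0.13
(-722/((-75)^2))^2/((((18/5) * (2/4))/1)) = 521284/56953125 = 0.01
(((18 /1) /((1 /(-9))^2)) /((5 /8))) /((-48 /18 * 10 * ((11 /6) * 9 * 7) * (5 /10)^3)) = -11664 /1925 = -6.06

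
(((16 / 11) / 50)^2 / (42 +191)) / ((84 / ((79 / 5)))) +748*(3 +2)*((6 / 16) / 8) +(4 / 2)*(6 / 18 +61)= 2940324332783 / 9867550000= 297.98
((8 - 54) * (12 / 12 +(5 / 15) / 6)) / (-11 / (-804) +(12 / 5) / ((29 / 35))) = -3396364 / 203565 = -16.68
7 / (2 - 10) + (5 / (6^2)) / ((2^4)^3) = -129019 / 147456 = -0.87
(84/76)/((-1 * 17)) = -21/323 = -0.07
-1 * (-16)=16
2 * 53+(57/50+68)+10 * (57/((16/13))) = 127653/200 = 638.26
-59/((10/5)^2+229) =-59/233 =-0.25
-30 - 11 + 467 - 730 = -304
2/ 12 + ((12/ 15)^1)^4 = 2161/ 3750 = 0.58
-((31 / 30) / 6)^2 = -961 / 32400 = -0.03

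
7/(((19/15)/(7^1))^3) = 8103375/6859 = 1181.42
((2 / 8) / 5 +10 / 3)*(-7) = -1421 / 60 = -23.68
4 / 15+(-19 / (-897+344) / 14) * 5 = 32393 / 116130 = 0.28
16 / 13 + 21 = 289 / 13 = 22.23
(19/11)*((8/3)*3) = 152/11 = 13.82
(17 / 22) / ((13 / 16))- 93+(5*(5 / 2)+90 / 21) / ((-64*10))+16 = -19494721 / 256256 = -76.08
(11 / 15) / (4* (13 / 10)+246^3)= 11 / 223304118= 0.00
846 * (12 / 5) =10152 / 5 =2030.40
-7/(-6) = 7/6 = 1.17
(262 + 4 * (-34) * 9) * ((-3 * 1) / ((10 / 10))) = 2886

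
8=8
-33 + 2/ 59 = -1945/ 59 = -32.97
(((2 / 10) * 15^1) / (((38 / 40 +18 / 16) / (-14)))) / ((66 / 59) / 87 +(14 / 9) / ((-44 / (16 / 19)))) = 2703448440 / 2259011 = 1196.74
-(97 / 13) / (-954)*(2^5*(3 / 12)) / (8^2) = 97 / 99216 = 0.00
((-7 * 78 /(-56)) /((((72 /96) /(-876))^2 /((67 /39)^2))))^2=2343962175808147456 /1521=1541066519268998.98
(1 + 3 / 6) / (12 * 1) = 1 / 8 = 0.12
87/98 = 0.89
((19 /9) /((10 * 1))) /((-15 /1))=-19 /1350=-0.01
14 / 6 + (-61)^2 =11170 / 3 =3723.33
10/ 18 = 5/ 9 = 0.56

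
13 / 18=0.72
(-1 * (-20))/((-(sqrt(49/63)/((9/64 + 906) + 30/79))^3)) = -12998333306791461401505 * sqrt(7)/1583278391296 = -21720979441.87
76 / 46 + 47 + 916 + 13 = 22486 / 23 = 977.65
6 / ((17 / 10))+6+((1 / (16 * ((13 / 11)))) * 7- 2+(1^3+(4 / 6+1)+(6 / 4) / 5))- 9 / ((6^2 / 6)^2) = 10.62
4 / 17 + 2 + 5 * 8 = 718 / 17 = 42.24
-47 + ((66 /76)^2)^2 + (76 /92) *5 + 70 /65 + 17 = -15102522789 /623455664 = -24.22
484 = 484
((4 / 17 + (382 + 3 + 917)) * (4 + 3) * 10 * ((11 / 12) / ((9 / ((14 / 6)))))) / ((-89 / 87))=-21176.90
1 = 1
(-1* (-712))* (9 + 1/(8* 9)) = 57761/9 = 6417.89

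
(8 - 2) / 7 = 6 / 7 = 0.86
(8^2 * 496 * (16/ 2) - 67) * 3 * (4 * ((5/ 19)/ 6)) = 2538850/ 19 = 133623.68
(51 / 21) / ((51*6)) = 1 / 126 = 0.01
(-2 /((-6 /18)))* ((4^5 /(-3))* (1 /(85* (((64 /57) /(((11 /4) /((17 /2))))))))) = -10032 /1445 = -6.94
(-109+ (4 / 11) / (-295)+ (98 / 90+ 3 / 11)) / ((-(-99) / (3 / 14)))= -628723 / 2698542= -0.23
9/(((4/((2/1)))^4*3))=3/16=0.19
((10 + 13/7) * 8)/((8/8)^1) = 664/7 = 94.86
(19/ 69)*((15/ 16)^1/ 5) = 19/ 368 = 0.05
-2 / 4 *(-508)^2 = -129032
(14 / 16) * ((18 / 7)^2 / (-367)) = -81 / 5138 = -0.02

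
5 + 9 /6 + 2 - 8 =1 /2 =0.50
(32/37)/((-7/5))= -160/259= -0.62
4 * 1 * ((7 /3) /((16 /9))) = 21 /4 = 5.25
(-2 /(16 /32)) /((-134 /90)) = 180 /67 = 2.69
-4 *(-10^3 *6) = 24000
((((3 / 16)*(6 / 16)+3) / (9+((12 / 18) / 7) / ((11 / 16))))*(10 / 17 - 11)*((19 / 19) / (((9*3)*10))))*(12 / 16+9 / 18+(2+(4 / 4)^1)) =-595133 / 10808320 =-0.06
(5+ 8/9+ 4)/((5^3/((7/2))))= 0.28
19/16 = 1.19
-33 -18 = -51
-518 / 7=-74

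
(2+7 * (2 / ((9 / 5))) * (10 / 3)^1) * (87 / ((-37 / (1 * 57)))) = -415454 / 111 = -3742.83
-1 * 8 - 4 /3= -28 /3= -9.33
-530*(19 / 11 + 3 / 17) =-188680 / 187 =-1008.98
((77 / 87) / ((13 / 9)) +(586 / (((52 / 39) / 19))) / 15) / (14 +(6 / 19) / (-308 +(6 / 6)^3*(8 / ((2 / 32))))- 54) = -119760933 / 8595977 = -13.93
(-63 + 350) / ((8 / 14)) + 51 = 2213 / 4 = 553.25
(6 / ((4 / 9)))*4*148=7992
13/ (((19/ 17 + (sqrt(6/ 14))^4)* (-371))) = -1547/ 57452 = -0.03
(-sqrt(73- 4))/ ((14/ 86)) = -43*sqrt(69)/ 7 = -51.03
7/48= 0.15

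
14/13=1.08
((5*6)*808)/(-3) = -8080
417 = 417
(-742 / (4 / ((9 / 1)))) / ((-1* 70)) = 477 / 20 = 23.85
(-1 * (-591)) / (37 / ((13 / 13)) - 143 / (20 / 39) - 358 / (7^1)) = -27580 / 13673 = -2.02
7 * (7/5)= 9.80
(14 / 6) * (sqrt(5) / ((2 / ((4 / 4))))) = 7 * sqrt(5) / 6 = 2.61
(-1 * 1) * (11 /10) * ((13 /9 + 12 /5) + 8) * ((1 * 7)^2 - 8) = -240383 /450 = -534.18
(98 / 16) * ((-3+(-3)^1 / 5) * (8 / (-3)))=294 / 5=58.80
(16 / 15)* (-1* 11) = -176 / 15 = -11.73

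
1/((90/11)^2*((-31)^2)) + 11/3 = 28541821/7784100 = 3.67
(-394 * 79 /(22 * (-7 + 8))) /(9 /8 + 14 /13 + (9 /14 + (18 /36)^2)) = -11329864 /24783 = -457.16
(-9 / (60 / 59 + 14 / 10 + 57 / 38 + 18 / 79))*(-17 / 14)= 3565665 / 1352323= 2.64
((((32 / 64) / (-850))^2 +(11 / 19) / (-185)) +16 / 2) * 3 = 48741008109 / 2031670000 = 23.99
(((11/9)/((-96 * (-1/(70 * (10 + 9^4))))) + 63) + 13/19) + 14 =48704497/8208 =5933.78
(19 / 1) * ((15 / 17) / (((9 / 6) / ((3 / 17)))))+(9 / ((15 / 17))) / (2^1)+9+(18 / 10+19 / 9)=519769 / 26010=19.98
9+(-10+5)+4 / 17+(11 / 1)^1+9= 412 / 17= 24.24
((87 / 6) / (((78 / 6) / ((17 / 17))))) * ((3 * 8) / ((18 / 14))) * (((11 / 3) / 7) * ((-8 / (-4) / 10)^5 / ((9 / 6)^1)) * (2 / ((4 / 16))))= 20416 / 1096875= 0.02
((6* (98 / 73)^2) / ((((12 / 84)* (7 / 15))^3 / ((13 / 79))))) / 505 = 505650600 / 42520091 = 11.89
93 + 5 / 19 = 1772 / 19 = 93.26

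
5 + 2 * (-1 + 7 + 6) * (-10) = -235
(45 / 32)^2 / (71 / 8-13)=-675 / 1408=-0.48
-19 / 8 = -2.38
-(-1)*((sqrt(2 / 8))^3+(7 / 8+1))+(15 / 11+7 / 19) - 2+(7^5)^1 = 3513025 / 209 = 16808.73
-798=-798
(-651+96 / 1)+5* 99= -60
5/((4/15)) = 18.75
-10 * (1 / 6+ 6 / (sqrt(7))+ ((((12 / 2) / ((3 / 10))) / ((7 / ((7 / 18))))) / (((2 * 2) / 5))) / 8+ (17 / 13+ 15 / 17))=-402625 / 15912 - 60 * sqrt(7) / 7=-47.98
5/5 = 1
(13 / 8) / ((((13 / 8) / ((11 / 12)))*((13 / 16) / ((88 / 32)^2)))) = 1331 / 156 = 8.53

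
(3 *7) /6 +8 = 11.50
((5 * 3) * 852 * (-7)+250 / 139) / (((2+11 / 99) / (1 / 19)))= -111912210 / 50179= -2230.26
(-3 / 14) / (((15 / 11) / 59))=-649 / 70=-9.27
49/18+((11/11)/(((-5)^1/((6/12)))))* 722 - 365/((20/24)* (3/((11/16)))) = -61147/360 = -169.85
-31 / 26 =-1.19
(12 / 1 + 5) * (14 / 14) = 17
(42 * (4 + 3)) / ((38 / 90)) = 13230 / 19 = 696.32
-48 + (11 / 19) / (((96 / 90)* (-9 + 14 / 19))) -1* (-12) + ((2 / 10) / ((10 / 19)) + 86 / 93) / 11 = -2309398123 / 64244400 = -35.95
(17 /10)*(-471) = -8007 /10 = -800.70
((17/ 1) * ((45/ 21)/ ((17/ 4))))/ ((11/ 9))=540/ 77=7.01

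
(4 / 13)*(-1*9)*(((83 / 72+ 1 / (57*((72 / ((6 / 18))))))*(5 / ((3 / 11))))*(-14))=5464690 / 6669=819.42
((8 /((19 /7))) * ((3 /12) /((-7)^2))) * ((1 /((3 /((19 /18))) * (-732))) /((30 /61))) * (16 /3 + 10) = -23 /102060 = -0.00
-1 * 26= -26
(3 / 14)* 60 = 90 / 7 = 12.86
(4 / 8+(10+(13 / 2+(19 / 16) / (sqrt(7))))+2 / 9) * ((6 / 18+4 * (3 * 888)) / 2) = 94154.33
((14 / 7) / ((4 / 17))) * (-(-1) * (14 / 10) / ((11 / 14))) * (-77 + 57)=-3332 / 11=-302.91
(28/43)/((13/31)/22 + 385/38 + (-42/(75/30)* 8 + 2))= -0.01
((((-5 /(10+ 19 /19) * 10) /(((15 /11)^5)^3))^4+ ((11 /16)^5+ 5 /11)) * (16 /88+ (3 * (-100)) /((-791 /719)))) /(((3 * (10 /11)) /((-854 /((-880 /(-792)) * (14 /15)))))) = -50107.32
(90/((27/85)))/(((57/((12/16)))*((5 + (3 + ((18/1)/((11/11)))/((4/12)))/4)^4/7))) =54400/286246191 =0.00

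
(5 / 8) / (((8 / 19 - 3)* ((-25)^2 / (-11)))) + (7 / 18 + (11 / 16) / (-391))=134977567 / 344862000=0.39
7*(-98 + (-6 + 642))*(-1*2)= -7532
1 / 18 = 0.06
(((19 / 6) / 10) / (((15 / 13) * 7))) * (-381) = -31369 / 2100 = -14.94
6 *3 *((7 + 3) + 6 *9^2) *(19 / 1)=169632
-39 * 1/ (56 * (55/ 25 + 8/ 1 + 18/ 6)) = -65/ 1232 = -0.05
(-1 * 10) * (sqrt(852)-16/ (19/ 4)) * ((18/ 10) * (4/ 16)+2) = 1568/ 19-49 * sqrt(213) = -632.61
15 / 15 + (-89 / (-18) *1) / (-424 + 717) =5363 / 5274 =1.02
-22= -22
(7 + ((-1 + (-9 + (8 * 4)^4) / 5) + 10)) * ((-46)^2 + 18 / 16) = 17760934239 / 40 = 444023355.98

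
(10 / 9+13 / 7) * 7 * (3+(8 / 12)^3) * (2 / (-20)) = -6.85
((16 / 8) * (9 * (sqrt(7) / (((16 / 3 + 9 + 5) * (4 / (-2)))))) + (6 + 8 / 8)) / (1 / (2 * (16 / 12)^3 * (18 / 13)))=1792 / 39 - 1152 * sqrt(7) / 377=37.86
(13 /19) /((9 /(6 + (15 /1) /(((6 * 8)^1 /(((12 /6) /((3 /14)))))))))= 1391 /2052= 0.68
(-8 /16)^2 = 1 /4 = 0.25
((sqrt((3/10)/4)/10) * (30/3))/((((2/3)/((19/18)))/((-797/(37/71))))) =-1075153 * sqrt(30)/8880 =-663.16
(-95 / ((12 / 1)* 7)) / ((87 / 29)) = -95 / 252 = -0.38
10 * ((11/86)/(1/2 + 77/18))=495/1849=0.27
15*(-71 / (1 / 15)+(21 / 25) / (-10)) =-15976.26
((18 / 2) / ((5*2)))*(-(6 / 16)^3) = -243 / 5120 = -0.05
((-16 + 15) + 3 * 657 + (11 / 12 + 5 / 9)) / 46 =70973 / 1656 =42.86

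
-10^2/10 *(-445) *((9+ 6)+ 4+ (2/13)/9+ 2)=10942550/117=93526.07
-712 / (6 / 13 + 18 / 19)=-43966 / 87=-505.36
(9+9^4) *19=124830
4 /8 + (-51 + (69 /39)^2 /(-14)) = -60006 /1183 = -50.72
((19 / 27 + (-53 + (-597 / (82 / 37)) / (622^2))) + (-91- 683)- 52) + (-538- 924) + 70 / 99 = -22044020843137 / 9422172936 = -2339.59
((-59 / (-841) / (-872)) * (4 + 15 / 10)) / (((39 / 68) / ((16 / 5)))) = -44132 / 17875455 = -0.00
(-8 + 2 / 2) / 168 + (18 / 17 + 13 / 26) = 619 / 408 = 1.52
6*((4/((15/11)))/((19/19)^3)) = 88/5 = 17.60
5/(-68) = -0.07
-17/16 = -1.06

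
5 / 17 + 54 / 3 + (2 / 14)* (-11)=1990 / 119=16.72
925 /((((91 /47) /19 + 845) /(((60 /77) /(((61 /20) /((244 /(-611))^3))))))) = -1255614240000 /70504533848749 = -0.02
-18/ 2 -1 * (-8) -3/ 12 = -5/ 4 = -1.25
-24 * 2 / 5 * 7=-67.20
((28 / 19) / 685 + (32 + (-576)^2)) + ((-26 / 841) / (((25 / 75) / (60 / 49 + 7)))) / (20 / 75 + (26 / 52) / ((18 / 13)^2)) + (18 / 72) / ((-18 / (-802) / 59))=332463.75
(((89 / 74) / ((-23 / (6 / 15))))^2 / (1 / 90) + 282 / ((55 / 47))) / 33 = 3200042804 / 438141605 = 7.30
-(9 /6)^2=-2.25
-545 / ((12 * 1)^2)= -545 / 144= -3.78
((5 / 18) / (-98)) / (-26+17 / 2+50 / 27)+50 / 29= 828187 / 480298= 1.72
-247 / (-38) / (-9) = -0.72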